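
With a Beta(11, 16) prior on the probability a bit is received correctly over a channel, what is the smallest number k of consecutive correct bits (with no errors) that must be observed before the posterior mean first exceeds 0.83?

After k correct bits and 0 errors the posterior is Beta(11+k, 16), with mean (11+k)/(11+16+k).
Set (11+k)/(27+k) > 0.83 and solve: k > (0.83·27 − 11)/(1 − 0.83) = 67.118.
The smallest integer exceeding 67.118 is 68.

k = 68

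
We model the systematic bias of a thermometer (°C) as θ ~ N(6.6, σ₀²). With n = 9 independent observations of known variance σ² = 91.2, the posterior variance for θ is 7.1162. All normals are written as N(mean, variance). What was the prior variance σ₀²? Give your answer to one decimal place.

σ₀² = 23.9

For the Normal–Normal model with known σ², precisions add: τ_n = τ₀ + n/σ².
So 1/σ₀² = 1/7.1162 − 9/91.2 = 0.140524 − 0.098684 = 0.041840.
Hence σ₀² = 1/0.041840 ≈ 23.9.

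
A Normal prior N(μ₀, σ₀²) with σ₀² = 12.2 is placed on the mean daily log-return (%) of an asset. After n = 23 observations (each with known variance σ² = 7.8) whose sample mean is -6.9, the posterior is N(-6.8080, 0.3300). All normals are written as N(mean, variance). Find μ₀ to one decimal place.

With known observation variance, the Normal–Normal posterior has precision τ_n = τ₀ + n/σ² and mean μ_n = (τ₀μ₀ + (n/σ²)x̄)/τ_n.
Here τ₀ = 1/12.2 = 0.081967 and τ_data = 23/7.8 = 2.948718, so τ_n = 3.030685.
Rearranging for μ₀: μ₀ = (μ_n·τ_n − τ_data·x̄)/τ₀ = (-6.8080·3.030685 − 2.948718·-6.9) / 0.081967 = -0.286749/0.081967 ≈ -3.5.

μ₀ = -3.5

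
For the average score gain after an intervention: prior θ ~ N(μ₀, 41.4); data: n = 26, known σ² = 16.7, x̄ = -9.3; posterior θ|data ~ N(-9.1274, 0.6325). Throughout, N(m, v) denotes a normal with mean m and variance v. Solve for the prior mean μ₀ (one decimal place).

The posterior mean is a precision-weighted average: μ_n = (τ₀μ₀ + τ_data·x̄)/(τ₀+τ_data), with τ₀=1/σ₀² and τ_data=n/σ².
Here τ₀ = 1/41.4 = 0.024155 and τ_data = 26/16.7 = 1.556886, so τ_n = 1.581041.
Rearranging for μ₀: μ₀ = (μ_n·τ_n − τ_data·x̄)/τ₀ = (-9.1274·1.581041 − 1.556886·-9.3) / 0.024155 = 0.048246/0.024155 ≈ 2.0.

μ₀ = 2.0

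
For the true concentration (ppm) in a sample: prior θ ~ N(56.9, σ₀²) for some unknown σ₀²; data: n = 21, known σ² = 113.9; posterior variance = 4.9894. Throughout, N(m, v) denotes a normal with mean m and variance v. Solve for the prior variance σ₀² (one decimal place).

For the Normal–Normal model with known σ², precisions add: τ_n = τ₀ + n/σ².
So 1/σ₀² = 1/4.9894 − 21/113.9 = 0.200425 − 0.184372 = 0.016053.
Hence σ₀² = 1/0.016053 ≈ 62.3.

σ₀² = 62.3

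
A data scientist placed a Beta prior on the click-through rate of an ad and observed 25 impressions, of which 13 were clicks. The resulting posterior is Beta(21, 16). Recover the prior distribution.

Beta(8, 4)

A Beta(α, β) prior with s successes and f failures in binomial data gives a Beta(α+s, β+f) posterior.
So α = 21 − 13 = 8 and β = 16 − 12 = 4.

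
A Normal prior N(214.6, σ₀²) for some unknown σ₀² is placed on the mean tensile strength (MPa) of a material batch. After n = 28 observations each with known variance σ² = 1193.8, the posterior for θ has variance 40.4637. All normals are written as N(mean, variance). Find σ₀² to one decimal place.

For the Normal–Normal model with known σ², precisions add: τ_n = τ₀ + n/σ².
So 1/σ₀² = 1/40.4637 − 28/1193.8 = 0.024714 − 0.023455 = 0.001259.
Hence σ₀² = 1/0.001259 ≈ 794.3.

σ₀² = 794.3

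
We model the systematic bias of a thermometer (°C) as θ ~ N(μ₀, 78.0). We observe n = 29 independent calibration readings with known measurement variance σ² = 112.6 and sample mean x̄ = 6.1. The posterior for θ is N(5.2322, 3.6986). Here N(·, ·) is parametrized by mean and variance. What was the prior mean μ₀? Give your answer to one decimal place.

The posterior mean is a precision-weighted average: μ_n = (τ₀μ₀ + τ_data·x̄)/(τ₀+τ_data), with τ₀=1/σ₀² and τ_data=n/σ².
Here τ₀ = 1/78.0 = 0.012821 and τ_data = 29/112.6 = 0.257549, so τ_n = 0.270370.
Rearranging for μ₀: μ₀ = (μ_n·τ_n − τ_data·x̄)/τ₀ = (5.2322·0.270370 − 0.257549·6.1) / 0.012821 = -0.156419/0.012821 ≈ -12.2.

μ₀ = -12.2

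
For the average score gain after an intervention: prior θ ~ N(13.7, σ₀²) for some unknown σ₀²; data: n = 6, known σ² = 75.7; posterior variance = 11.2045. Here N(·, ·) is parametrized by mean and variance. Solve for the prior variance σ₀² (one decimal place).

For the Normal–Normal model with known σ², precisions add: τ_n = τ₀ + n/σ².
So 1/σ₀² = 1/11.2045 − 6/75.7 = 0.089250 − 0.079260 = 0.009990.
Hence σ₀² = 1/0.009990 ≈ 100.1.

σ₀² = 100.1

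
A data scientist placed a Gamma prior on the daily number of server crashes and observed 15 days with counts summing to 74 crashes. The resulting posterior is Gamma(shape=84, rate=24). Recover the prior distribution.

Gamma–Poisson conjugacy: posterior shape = α + Σxᵢ, posterior rate = β + n.
So α = 84 − 74 = 10 and β = 24 − 15 = 9.

Gamma(shape=10, rate=9)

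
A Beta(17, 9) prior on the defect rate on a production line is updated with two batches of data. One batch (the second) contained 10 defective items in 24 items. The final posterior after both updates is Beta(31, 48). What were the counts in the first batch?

Sequential conjugate updates are equivalent to a single update on the pooled data, so total successes = posterior α − prior α and total failures = posterior β − prior β.
Total across both batches: 31−17=14 defective items, 48−9=39 good items.
Subtract the second batch: 14−10=4 defective items and 39−14=25 good items.

4 defective items and 25 good items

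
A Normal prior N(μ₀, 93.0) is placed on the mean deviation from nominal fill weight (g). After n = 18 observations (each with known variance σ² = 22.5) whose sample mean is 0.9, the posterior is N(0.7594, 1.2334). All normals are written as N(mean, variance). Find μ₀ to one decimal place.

With known observation variance, the Normal–Normal posterior has precision τ_n = τ₀ + n/σ² and mean μ_n = (τ₀μ₀ + (n/σ²)x̄)/τ_n.
Here τ₀ = 1/93.0 = 0.010753 and τ_data = 18/22.5 = 0.800000, so τ_n = 0.810753.
Rearranging for μ₀: μ₀ = (μ_n·τ_n − τ_data·x̄)/τ₀ = (0.7594·0.810753 − 0.800000·0.9) / 0.010753 = -0.104314/0.010753 ≈ -9.7.

μ₀ = -9.7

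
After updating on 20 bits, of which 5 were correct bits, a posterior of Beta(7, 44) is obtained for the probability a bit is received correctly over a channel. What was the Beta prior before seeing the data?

Beta(2, 29)

Under Beta–binomial conjugacy the posterior parameters are (α+s, β+f).
Subtract the data counts: 7−5=2, 44−15=29.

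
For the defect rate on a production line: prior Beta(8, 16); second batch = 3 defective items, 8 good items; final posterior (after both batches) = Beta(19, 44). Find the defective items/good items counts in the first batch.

8 defective items and 20 good items

Sequential conjugate updates are equivalent to a single update on the pooled data, so total successes = posterior α − prior α and total failures = posterior β − prior β.
Total across both batches: 19−8=11 defective items, 44−16=28 good items.
Subtract the second batch: 11−3=8 defective items and 28−8=20 good items.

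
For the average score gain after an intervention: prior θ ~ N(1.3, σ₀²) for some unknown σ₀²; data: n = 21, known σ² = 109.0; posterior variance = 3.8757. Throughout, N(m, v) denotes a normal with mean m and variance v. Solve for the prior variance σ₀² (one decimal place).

Posterior precision equals prior precision plus data precision: 1/σ_n² = 1/σ₀² + n/σ².
So 1/σ₀² = 1/3.8757 − 21/109.0 = 0.258018 − 0.192661 = 0.065357.
Hence σ₀² = 1/0.065357 ≈ 15.3.

σ₀² = 15.3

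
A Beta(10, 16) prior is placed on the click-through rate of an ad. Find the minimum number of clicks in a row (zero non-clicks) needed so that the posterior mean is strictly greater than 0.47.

After k clicks and 0 non-clicks the posterior is Beta(10+k, 16), with mean (10+k)/(10+16+k).
Set (10+k)/(26+k) > 0.47 and solve: k > (0.47·26 − 10)/(1 − 0.47) = 4.189.
The smallest integer exceeding 4.189 is 5, and checking k=5: (15)/(31) = 0.4839 > 0.47.

k = 5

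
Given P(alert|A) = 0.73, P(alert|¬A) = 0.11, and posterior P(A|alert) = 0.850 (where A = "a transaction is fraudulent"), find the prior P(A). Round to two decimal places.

P(A) = 0.46

Bayes' rule in odds form gives O(A|E) = O(A)·[P(E|A)/P(E|¬A)], hence O(A) = O(A|E)/LR.
Posterior odds = 0.850/(1−0.850) = 5.6667. LR = 0.73/0.11 = 6.6364.
Prior odds = 5.6667/6.6364 = 0.8539, so P(A) = 0.8539/(1+0.8539) ≈ 0.46.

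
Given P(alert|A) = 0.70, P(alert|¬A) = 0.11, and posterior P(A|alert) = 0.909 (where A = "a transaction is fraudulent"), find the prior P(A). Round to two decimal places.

In odds form, posterior odds = prior odds × likelihood ratio, so prior odds = posterior odds ÷ LR.
Posterior odds = 0.909/(1−0.909) = 9.9890. LR = 0.70/0.11 = 6.3636.
Prior odds = 9.9890/6.3636 = 1.5697, so P(A) = 1.5697/(1+1.5697) ≈ 0.61.

P(A) = 0.61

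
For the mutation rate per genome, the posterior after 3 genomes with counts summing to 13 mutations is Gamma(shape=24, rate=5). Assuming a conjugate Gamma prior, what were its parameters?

Gamma(shape=11, rate=2)

Gamma–Poisson conjugacy: posterior shape = α + Σxᵢ, posterior rate = β + n.
So α = 24 − 13 = 11 and β = 5 − 3 = 2.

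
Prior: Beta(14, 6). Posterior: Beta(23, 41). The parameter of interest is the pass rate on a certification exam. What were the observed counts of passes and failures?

9 passes and 35 failures

Under Beta–binomial conjugacy the posterior parameters are (α+s, β+f).
So s = 23 − 14 = 9 and f = 41 − 6 = 35.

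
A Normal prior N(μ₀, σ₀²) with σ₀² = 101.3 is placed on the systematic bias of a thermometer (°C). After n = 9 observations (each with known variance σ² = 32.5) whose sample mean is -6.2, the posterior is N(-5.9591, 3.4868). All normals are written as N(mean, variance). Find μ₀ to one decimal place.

μ₀ = 0.8

With known observation variance, the Normal–Normal posterior has precision τ_n = τ₀ + n/σ² and mean μ_n = (τ₀μ₀ + (n/σ²)x̄)/τ_n.
Here τ₀ = 1/101.3 = 0.009872 and τ_data = 9/32.5 = 0.276923, so τ_n = 0.286795.
Rearranging for μ₀: μ₀ = (μ_n·τ_n − τ_data·x̄)/τ₀ = (-5.9591·0.286795 − 0.276923·-6.2) / 0.009872 = 0.007883/0.009872 ≈ 0.8.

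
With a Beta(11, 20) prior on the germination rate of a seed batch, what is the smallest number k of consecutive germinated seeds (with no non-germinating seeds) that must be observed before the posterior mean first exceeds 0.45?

k = 6

After k germinated seeds and 0 non-germinating seeds the posterior is Beta(11+k, 20), with mean (11+k)/(11+20+k).
Set (11+k)/(31+k) > 0.45 and solve: k > (0.45·31 − 11)/(1 − 0.45) = 5.364.
The smallest integer exceeding 5.364 is 6.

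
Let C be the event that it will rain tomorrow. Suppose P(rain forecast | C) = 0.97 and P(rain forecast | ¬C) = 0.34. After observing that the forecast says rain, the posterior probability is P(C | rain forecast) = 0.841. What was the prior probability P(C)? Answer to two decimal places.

P(C) = 0.65

In odds form, posterior odds = prior odds × likelihood ratio, so prior odds = posterior odds ÷ LR.
Posterior odds = 0.841/(1−0.841) = 5.2893. LR = 0.97/0.34 = 2.8529.
Prior odds = 5.2893/2.8529 = 1.8540, so P(C) = 1.8540/(1+1.8540) ≈ 0.65.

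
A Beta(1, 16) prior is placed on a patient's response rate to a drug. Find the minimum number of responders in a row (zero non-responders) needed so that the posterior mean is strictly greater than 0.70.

After k responders and 0 non-responders the posterior is Beta(1+k, 16), with mean (1+k)/(1+16+k).
Set (1+k)/(17+k) > 0.70 and solve: k > (0.70·17 − 1)/(1 − 0.70) = 36.333.
The smallest integer exceeding 36.333 is 37.

k = 37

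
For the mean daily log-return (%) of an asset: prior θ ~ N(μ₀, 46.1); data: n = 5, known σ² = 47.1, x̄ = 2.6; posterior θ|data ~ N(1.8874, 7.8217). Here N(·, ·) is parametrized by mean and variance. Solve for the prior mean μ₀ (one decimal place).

μ₀ = -1.6

The posterior mean is a precision-weighted average: μ_n = (τ₀μ₀ + τ_data·x̄)/(τ₀+τ_data), with τ₀=1/σ₀² and τ_data=n/σ².
Here τ₀ = 1/46.1 = 0.021692 and τ_data = 5/47.1 = 0.106157, so τ_n = 0.127849.
Rearranging for μ₀: μ₀ = (μ_n·τ_n − τ_data·x̄)/τ₀ = (1.8874·0.127849 − 0.106157·2.6) / 0.021692 = -0.034706/0.021692 ≈ -1.6.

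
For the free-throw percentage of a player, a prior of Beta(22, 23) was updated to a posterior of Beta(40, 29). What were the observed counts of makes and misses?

18 makes and 6 misses

Under Beta–binomial conjugacy the posterior parameters are (α+s, β+f).
Match parameters: s=40−22=18, f=29−23=6.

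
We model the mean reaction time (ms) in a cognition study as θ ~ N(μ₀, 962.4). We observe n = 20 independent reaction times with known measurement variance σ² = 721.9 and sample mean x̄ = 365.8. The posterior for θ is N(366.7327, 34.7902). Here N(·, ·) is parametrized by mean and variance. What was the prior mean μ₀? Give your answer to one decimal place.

μ₀ = 391.6

With known observation variance, the Normal–Normal posterior has precision τ_n = τ₀ + n/σ² and mean μ_n = (τ₀μ₀ + (n/σ²)x̄)/τ_n.
Here τ₀ = 1/962.4 = 0.001039 and τ_data = 20/721.9 = 0.027705, so τ_n = 0.028744.
Rearranging for μ₀: μ₀ = (μ_n·τ_n − τ_data·x̄)/τ₀ = (366.7327·0.028744 − 0.027705·365.8) / 0.001039 = 0.406876/0.001039 ≈ 391.6.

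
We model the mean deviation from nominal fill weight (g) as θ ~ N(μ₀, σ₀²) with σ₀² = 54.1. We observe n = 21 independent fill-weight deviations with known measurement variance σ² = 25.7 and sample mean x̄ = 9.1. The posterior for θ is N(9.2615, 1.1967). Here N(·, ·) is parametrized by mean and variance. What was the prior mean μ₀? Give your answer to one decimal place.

μ₀ = 16.4

With known observation variance, the Normal–Normal posterior has precision τ_n = τ₀ + n/σ² and mean μ_n = (τ₀μ₀ + (n/σ²)x̄)/τ_n.
Here τ₀ = 1/54.1 = 0.018484 and τ_data = 21/25.7 = 0.817121, so τ_n = 0.835605.
Rearranging for μ₀: μ₀ = (μ_n·τ_n − τ_data·x̄)/τ₀ = (9.2615·0.835605 − 0.817121·9.1) / 0.018484 = 0.303155/0.018484 ≈ 16.4.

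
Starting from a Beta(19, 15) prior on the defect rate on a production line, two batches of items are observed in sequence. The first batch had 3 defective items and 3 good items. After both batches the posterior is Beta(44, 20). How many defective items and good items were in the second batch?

Because Beta–binomial updating is additive in the counts, the combined data contributed (α_post−α_prior, β_post−β_prior) successes and failures.
Total across both batches: 44−19=25 defective items, 20−15=5 good items.
Subtract the first batch: 25−3=22 defective items and 5−3=2 good items.

22 defective items and 2 good items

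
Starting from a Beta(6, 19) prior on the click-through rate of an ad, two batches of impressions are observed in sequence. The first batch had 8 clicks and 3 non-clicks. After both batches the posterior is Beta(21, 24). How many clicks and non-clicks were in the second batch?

7 clicks and 2 non-clicks

Because Beta–binomial updating is additive in the counts, the combined data contributed (α_post−α_prior, β_post−β_prior) successes and failures.
Total across both batches: 21−6=15 clicks, 24−19=5 non-clicks.
Subtract the first batch: 15−8=7 clicks and 5−3=2 non-clicks.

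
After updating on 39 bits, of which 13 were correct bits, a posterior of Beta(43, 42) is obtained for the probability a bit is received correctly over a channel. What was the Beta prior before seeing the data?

Beta is conjugate to the binomial likelihood: posterior = Beta(a+s, b+f).
Subtract the data counts: 43−13=30, 42−26=16.

Beta(30, 16)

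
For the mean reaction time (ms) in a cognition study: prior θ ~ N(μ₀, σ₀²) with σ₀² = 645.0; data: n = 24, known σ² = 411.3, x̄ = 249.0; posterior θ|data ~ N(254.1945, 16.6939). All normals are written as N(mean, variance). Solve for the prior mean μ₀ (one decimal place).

μ₀ = 449.7

With known observation variance, the Normal–Normal posterior has precision τ_n = τ₀ + n/σ² and mean μ_n = (τ₀μ₀ + (n/σ²)x̄)/τ_n.
Here τ₀ = 1/645.0 = 0.001550 and τ_data = 24/411.3 = 0.058352, so τ_n = 0.059902.
Rearranging for μ₀: μ₀ = (μ_n·τ_n − τ_data·x̄)/τ₀ = (254.1945·0.059902 − 0.058352·249.0) / 0.001550 = 0.697111/0.001550 ≈ 449.7.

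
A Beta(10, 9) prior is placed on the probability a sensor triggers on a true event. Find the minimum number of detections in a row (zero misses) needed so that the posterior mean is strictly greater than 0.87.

After k detections and 0 misses the posterior is Beta(10+k, 9), with mean (10+k)/(10+9+k).
Set (10+k)/(19+k) > 0.87 and solve: k > (0.87·19 − 10)/(1 − 0.87) = 50.231.
The smallest integer exceeding 50.231 is 51, and checking k=51: (61)/(70) = 0.8714 > 0.87.

k = 51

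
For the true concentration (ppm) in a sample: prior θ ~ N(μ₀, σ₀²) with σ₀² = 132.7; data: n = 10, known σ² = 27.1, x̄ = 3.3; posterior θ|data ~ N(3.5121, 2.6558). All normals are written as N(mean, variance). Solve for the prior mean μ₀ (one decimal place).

μ₀ = 13.9

With known observation variance, the Normal–Normal posterior has precision τ_n = τ₀ + n/σ² and mean μ_n = (τ₀μ₀ + (n/σ²)x̄)/τ_n.
Here τ₀ = 1/132.7 = 0.007536 and τ_data = 10/27.1 = 0.369004, so τ_n = 0.376540.
Rearranging for μ₀: μ₀ = (μ_n·τ_n − τ_data·x̄)/τ₀ = (3.5121·0.376540 − 0.369004·3.3) / 0.007536 = 0.104733/0.007536 ≈ 13.9.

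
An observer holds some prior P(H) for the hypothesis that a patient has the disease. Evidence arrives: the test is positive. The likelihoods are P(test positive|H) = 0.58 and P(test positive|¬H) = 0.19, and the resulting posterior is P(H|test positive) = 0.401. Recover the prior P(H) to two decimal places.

Bayes' rule in odds form gives O(H|E) = O(H)·[P(E|H)/P(E|¬H)], hence O(H) = O(H|E)/LR.
Posterior odds = 0.401/(1−0.401) = 0.6694. LR = 0.58/0.19 = 3.0526.
Prior odds = 0.6694/3.0526 = 0.2193, so P(H) = 0.2193/(1+0.2193) ≈ 0.18.

P(H) = 0.18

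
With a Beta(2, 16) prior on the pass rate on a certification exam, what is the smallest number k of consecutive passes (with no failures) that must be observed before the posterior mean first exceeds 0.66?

After k passes and 0 failures the posterior is Beta(2+k, 16), with mean (2+k)/(2+16+k).
Set (2+k)/(18+k) > 0.66 and solve: k > (0.66·18 − 2)/(1 − 0.66) = 29.059.
The smallest integer exceeding 29.059 is 30, and checking k=30: (32)/(48) = 0.6667 > 0.66.

k = 30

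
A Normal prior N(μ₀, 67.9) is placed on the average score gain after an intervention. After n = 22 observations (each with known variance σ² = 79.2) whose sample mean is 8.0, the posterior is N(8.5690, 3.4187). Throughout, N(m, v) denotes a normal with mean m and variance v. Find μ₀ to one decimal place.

μ₀ = 19.3

The posterior mean is a precision-weighted average: μ_n = (τ₀μ₀ + τ_data·x̄)/(τ₀+τ_data), with τ₀=1/σ₀² and τ_data=n/σ².
Here τ₀ = 1/67.9 = 0.014728 and τ_data = 22/79.2 = 0.277778, so τ_n = 0.292506.
Rearranging for μ₀: μ₀ = (μ_n·τ_n − τ_data·x̄)/τ₀ = (8.5690·0.292506 − 0.277778·8.0) / 0.014728 = 0.284260/0.014728 ≈ 19.3.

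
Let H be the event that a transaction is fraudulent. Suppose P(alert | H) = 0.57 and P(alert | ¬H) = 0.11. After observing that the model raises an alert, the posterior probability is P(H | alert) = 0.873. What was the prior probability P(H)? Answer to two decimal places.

In odds form, posterior odds = prior odds × likelihood ratio, so prior odds = posterior odds ÷ LR.
Posterior odds = 0.873/(1−0.873) = 6.8740. LR = 0.57/0.11 = 5.1818.
Prior odds = 6.8740/5.1818 = 1.3266, so P(H) = 1.3266/(1+1.3266) ≈ 0.57.

P(H) = 0.57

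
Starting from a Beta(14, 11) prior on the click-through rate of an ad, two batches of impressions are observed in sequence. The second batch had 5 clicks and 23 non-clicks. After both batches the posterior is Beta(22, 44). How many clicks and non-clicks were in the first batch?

Because Beta–binomial updating is additive in the counts, the combined data contributed (α_post−α_prior, β_post−β_prior) successes and failures.
Total across both batches: 22−14=8 clicks, 44−11=33 non-clicks.
Subtract the second batch: 8−5=3 clicks and 33−23=10 non-clicks.

3 clicks and 10 non-clicks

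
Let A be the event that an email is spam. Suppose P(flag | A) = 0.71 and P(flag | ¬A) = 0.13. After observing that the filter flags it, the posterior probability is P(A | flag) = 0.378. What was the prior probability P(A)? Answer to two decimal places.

Bayes' rule in odds form gives O(A|E) = O(A)·[P(E|A)/P(E|¬A)], hence O(A) = O(A|E)/LR.
Posterior odds = 0.378/(1−0.378) = 0.6077. LR = 0.71/0.13 = 5.4615.
Prior odds = 0.6077/5.4615 = 0.1113, so P(A) = 0.1113/(1+0.1113) ≈ 0.10.

P(A) = 0.10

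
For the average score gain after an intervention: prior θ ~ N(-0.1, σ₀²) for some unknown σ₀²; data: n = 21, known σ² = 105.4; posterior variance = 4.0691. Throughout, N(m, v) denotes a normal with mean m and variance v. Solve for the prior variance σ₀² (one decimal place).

σ₀² = 21.5

Posterior precision equals prior precision plus data precision: 1/σ_n² = 1/σ₀² + n/σ².
So 1/σ₀² = 1/4.0691 − 21/105.4 = 0.245755 − 0.199241 = 0.046514.
Hence σ₀² = 1/0.046514 ≈ 21.5.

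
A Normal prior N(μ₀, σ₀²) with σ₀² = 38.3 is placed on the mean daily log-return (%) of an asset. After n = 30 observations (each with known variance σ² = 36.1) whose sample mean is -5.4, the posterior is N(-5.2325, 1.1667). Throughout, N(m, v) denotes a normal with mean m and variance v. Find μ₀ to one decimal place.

μ₀ = 0.1

With known observation variance, the Normal–Normal posterior has precision τ_n = τ₀ + n/σ² and mean μ_n = (τ₀μ₀ + (n/σ²)x̄)/τ_n.
Here τ₀ = 1/38.3 = 0.026110 and τ_data = 30/36.1 = 0.831025, so τ_n = 0.857135.
Rearranging for μ₀: μ₀ = (μ_n·τ_n − τ_data·x̄)/τ₀ = (-5.2325·0.857135 − 0.831025·-5.4) / 0.026110 = 0.002576/0.026110 ≈ 0.1.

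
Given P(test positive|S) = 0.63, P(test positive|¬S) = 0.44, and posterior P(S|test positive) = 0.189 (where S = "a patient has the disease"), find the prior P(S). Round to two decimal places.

In odds form, posterior odds = prior odds × likelihood ratio, so prior odds = posterior odds ÷ LR.
Posterior odds = 0.189/(1−0.189) = 0.2330. LR = 0.63/0.44 = 1.4318.
Prior odds = 0.2330/1.4318 = 0.1627, so P(S) = 0.1627/(1+0.1627) ≈ 0.14.

P(S) = 0.14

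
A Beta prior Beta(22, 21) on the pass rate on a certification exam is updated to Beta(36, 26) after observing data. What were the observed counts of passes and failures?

A Beta(α, β) prior with s successes and f failures in binomial data gives a Beta(α+s, β+f) posterior.
Match parameters: s=36−22=14, f=26−21=5.

14 passes and 5 failures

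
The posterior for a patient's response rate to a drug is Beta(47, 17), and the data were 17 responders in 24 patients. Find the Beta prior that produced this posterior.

Beta(30, 10)

Under Beta–binomial conjugacy the posterior parameters are (a+s, b+f).
Subtract the data counts: 47−17=30, 17−7=10.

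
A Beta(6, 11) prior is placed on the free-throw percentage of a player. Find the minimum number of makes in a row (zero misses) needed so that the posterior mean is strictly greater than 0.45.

After k makes and 0 misses the posterior is Beta(6+k, 11), with mean (6+k)/(6+11+k).
Set (6+k)/(17+k) > 0.45 and solve: k > (0.45·17 − 6)/(1 − 0.45) = 3.000.
The smallest integer exceeding 3.000 is 4.

k = 4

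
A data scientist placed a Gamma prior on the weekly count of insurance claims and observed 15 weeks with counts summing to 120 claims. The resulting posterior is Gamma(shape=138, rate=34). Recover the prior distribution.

Gamma(shape=18, rate=19)

A Gamma(α, β) prior (rate parametrization) on a Poisson rate with n observations summing to S gives posterior Gamma(α+S, β+n).
So α = 138 − 120 = 18 and β = 34 − 15 = 19.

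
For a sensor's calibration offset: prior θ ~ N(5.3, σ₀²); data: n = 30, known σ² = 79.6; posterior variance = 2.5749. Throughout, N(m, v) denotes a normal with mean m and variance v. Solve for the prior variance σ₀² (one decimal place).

σ₀² = 87.1

Posterior precision equals prior precision plus data precision: 1/σ_n² = 1/σ₀² + n/σ².
So 1/σ₀² = 1/2.5749 − 30/79.6 = 0.388365 − 0.376884 = 0.011481.
Hence σ₀² = 1/0.011481 ≈ 87.1.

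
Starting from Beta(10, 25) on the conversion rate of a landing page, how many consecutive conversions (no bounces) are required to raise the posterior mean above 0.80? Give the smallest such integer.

k = 91

After k conversions and 0 bounces the posterior is Beta(10+k, 25), with mean (10+k)/(10+25+k).
Set (10+k)/(35+k) > 0.80 and solve: k > (0.80·35 − 10)/(1 − 0.80) = 90.000.
The smallest integer exceeding 90.000 is 91, and checking k=91: (101)/(126) = 0.8016 > 0.80.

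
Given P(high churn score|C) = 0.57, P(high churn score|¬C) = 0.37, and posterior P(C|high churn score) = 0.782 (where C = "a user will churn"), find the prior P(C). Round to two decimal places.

P(C) = 0.70

Bayes' rule in odds form gives O(C|E) = O(C)·[P(E|C)/P(E|¬C)], hence O(C) = O(C|E)/LR.
Posterior odds = 0.782/(1−0.782) = 3.5872. LR = 0.57/0.37 = 1.5405.
Prior odds = 3.5872/1.5405 = 2.3286, so P(C) = 2.3286/(1+2.3286) ≈ 0.70.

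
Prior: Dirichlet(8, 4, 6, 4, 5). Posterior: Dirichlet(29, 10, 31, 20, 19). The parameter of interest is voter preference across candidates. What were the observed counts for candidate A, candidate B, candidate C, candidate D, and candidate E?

For a Dirichlet(α) prior with multinomial counts c, the posterior is Dirichlet(α + c) componentwise.
Counts are posterior − prior componentwise: 29−8=21, 10−4=6, 31−6=25, 20−4=16, 19−5=14.

counts (21, 6, 25, 16, 14)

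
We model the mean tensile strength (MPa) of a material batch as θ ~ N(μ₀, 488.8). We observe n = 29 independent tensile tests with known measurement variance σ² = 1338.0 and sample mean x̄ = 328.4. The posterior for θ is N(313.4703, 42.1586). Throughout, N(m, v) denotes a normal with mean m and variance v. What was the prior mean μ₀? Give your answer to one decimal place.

μ₀ = 155.3

With known observation variance, the Normal–Normal posterior has precision τ_n = τ₀ + n/σ² and mean μ_n = (τ₀μ₀ + (n/σ²)x̄)/τ_n.
Here τ₀ = 1/488.8 = 0.002046 and τ_data = 29/1338.0 = 0.021674, so τ_n = 0.023720.
Rearranging for μ₀: μ₀ = (μ_n·τ_n − τ_data·x̄)/τ₀ = (313.4703·0.023720 − 0.021674·328.4) / 0.002046 = 0.317774/0.002046 ≈ 155.3.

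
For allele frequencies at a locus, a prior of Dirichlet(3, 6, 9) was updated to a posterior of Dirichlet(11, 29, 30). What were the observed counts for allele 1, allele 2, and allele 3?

counts (8, 23, 21)

For a Dirichlet(α) prior with multinomial counts c, the posterior is Dirichlet(α + c) componentwise.
Counts are posterior − prior componentwise: 11−3=8, 29−6=23, 30−9=21.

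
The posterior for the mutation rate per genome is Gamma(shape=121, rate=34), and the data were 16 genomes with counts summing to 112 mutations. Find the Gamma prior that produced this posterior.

Gamma–Poisson conjugacy: posterior shape = α + Σxᵢ, posterior rate = β + n.
So α = 121 − 112 = 9 and β = 34 − 16 = 18.

Gamma(shape=9, rate=18)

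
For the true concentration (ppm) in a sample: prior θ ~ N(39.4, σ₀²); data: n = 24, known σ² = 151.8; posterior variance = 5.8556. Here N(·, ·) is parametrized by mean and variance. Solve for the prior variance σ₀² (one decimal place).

For the Normal–Normal model with known σ², precisions add: τ_n = τ₀ + n/σ².
So 1/σ₀² = 1/5.8556 − 24/151.8 = 0.170777 − 0.158103 = 0.012674.
Hence σ₀² = 1/0.012674 ≈ 78.9.

σ₀² = 78.9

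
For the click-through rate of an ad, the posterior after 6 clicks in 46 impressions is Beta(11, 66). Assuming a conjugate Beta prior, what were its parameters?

Beta(5, 26)

A Beta(a, b) prior with s successes and f failures in binomial data gives a Beta(a+s, b+f) posterior.
Subtract the data counts: 11−6=5, 66−40=26.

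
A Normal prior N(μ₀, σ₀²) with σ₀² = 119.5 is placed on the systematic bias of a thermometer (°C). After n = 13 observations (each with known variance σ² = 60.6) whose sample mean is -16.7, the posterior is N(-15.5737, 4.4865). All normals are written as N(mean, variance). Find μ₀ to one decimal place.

The posterior mean is a precision-weighted average: μ_n = (τ₀μ₀ + τ_data·x̄)/(τ₀+τ_data), with τ₀=1/σ₀² and τ_data=n/σ².
Here τ₀ = 1/119.5 = 0.008368 and τ_data = 13/60.6 = 0.214521, so τ_n = 0.222889.
Rearranging for μ₀: μ₀ = (μ_n·τ_n − τ_data·x̄)/τ₀ = (-15.5737·0.222889 − 0.214521·-16.7) / 0.008368 = 0.111294/0.008368 ≈ 13.3.

μ₀ = 13.3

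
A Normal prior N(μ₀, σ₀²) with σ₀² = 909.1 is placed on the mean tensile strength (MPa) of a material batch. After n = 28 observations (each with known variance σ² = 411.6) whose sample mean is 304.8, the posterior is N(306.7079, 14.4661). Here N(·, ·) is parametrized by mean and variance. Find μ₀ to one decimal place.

μ₀ = 424.7

The posterior mean is a precision-weighted average: μ_n = (τ₀μ₀ + τ_data·x̄)/(τ₀+τ_data), with τ₀=1/σ₀² and τ_data=n/σ².
Here τ₀ = 1/909.1 = 0.001100 and τ_data = 28/411.6 = 0.068027, so τ_n = 0.069127.
Rearranging for μ₀: μ₀ = (μ_n·τ_n − τ_data·x̄)/τ₀ = (306.7079·0.069127 − 0.068027·304.8) / 0.001100 = 0.467167/0.001100 ≈ 424.7.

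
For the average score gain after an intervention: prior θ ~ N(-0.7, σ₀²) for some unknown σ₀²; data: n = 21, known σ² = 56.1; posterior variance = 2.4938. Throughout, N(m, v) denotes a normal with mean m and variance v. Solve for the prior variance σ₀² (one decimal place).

For the Normal–Normal model with known σ², precisions add: τ_n = τ₀ + n/σ².
So 1/σ₀² = 1/2.4938 − 21/56.1 = 0.400994 − 0.374332 = 0.026662.
Hence σ₀² = 1/0.026662 ≈ 37.5.

σ₀² = 37.5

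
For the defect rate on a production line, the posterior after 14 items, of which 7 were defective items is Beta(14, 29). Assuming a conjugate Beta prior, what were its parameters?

Under Beta–binomial conjugacy the posterior parameters are (α+s, β+f).
Subtract the data counts: 14−7=7, 29−7=22.

Beta(7, 22)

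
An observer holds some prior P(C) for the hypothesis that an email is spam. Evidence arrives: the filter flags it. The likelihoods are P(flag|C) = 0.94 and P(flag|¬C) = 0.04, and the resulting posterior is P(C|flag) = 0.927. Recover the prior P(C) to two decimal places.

P(C) = 0.35

Bayes' rule in odds form gives O(C|E) = O(C)·[P(E|C)/P(E|¬C)], hence O(C) = O(C|E)/LR.
Posterior odds = 0.927/(1−0.927) = 12.6986. LR = 0.94/0.04 = 23.5000.
Prior odds = 12.6986/23.5000 = 0.5404, so P(C) = 0.5404/(1+0.5404) ≈ 0.35.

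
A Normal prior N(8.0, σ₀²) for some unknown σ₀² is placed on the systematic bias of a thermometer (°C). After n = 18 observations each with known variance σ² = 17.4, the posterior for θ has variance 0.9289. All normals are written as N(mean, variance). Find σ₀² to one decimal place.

For the Normal–Normal model with known σ², precisions add: τ_n = τ₀ + n/σ².
So 1/σ₀² = 1/0.9289 − 18/17.4 = 1.076542 − 1.034483 = 0.042059.
Hence σ₀² = 1/0.042059 ≈ 23.8.

σ₀² = 23.8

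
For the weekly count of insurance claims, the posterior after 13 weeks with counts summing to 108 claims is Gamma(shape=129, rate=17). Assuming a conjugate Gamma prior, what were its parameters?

A Gamma(α, β) prior (rate parametrization) on a Poisson rate with n observations summing to S gives posterior Gamma(α+S, β+n).
So α = 129 − 108 = 21 and β = 17 − 13 = 4.

Gamma(shape=21, rate=4)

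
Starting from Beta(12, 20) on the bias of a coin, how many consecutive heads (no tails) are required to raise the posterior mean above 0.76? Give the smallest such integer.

After k heads and 0 tails the posterior is Beta(12+k, 20), with mean (12+k)/(12+20+k).
Set (12+k)/(32+k) > 0.76 and solve: k > (0.76·32 − 12)/(1 − 0.76) = 51.333.
The smallest integer exceeding 51.333 is 52, and checking k=52: (64)/(84) = 0.7619 > 0.76.

k = 52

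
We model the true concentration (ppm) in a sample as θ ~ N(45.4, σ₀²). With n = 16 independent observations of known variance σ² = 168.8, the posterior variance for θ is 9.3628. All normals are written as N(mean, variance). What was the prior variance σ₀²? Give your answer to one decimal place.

σ₀² = 83.2

Posterior precision equals prior precision plus data precision: 1/σ_n² = 1/σ₀² + n/σ².
So 1/σ₀² = 1/9.3628 − 16/168.8 = 0.106806 − 0.094787 = 0.012019.
Hence σ₀² = 1/0.012019 ≈ 83.2.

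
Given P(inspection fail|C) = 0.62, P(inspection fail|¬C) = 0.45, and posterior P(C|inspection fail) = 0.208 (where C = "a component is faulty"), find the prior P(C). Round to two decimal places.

In odds form, posterior odds = prior odds × likelihood ratio, so prior odds = posterior odds ÷ LR.
Posterior odds = 0.208/(1−0.208) = 0.2626. LR = 0.62/0.45 = 1.3778.
Prior odds = 0.2626/1.3778 = 0.1906, so P(C) = 0.1906/(1+0.1906) ≈ 0.16.

P(C) = 0.16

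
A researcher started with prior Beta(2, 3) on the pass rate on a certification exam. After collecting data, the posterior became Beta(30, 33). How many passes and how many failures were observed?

28 passes and 30 failures

Beta is conjugate to the binomial likelihood: posterior = Beta(α+s, β+f).
Match parameters: s=30−2=28, f=33−3=30.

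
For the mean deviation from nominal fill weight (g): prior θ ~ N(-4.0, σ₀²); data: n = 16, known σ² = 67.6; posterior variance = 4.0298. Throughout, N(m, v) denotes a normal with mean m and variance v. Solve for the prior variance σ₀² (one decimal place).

σ₀² = 87.2

For the Normal–Normal model with known σ², precisions add: τ_n = τ₀ + n/σ².
So 1/σ₀² = 1/4.0298 − 16/67.6 = 0.248151 − 0.236686 = 0.011465.
Hence σ₀² = 1/0.011465 ≈ 87.2.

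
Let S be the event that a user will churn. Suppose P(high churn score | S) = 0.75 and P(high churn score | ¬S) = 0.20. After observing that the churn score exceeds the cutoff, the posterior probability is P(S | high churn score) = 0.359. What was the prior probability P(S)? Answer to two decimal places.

P(S) = 0.13

In odds form, posterior odds = prior odds × likelihood ratio, so prior odds = posterior odds ÷ LR.
Posterior odds = 0.359/(1−0.359) = 0.5601. LR = 0.75/0.20 = 3.7500.
Prior odds = 0.5601/3.7500 = 0.1494, so P(S) = 0.1494/(1+0.1494) ≈ 0.13.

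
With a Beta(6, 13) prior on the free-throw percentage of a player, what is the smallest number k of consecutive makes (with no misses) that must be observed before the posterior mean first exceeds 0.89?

After k makes and 0 misses the posterior is Beta(6+k, 13), with mean (6+k)/(6+13+k).
Set (6+k)/(19+k) > 0.89 and solve: k > (0.89·19 − 6)/(1 − 0.89) = 99.182.
The smallest integer exceeding 99.182 is 100.

k = 100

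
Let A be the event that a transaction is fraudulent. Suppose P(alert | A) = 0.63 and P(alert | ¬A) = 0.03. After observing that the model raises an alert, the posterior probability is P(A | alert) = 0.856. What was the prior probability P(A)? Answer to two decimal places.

Bayes' rule in odds form gives O(A|E) = O(A)·[P(E|A)/P(E|¬A)], hence O(A) = O(A|E)/LR.
Posterior odds = 0.856/(1−0.856) = 5.9444. LR = 0.63/0.03 = 21.0000.
Prior odds = 5.9444/21.0000 = 0.2831, so P(A) = 0.2831/(1+0.2831) ≈ 0.22.

P(A) = 0.22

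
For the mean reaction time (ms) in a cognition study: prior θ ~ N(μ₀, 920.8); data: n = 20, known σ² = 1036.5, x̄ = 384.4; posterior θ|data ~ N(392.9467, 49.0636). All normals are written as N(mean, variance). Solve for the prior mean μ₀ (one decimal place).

μ₀ = 544.8

With known observation variance, the Normal–Normal posterior has precision τ_n = τ₀ + n/σ² and mean μ_n = (τ₀μ₀ + (n/σ²)x̄)/τ_n.
Here τ₀ = 1/920.8 = 0.001086 and τ_data = 20/1036.5 = 0.019296, so τ_n = 0.020382.
Rearranging for μ₀: μ₀ = (μ_n·τ_n − τ_data·x̄)/τ₀ = (392.9467·0.020382 − 0.019296·384.4) / 0.001086 = 0.591657/0.001086 ≈ 544.8.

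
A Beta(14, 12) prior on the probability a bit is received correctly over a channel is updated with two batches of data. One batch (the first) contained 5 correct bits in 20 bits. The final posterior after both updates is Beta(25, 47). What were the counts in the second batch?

Because Beta–binomial updating is additive in the counts, the combined data contributed (α_post−α_prior, β_post−β_prior) successes and failures.
Total across both batches: 25−14=11 correct bits, 47−12=35 errors.
Subtract the first batch: 11−5=6 correct bits and 35−15=20 errors.

6 correct bits and 20 errors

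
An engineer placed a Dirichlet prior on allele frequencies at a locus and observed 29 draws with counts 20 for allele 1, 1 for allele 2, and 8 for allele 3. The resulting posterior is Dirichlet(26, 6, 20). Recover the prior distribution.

Dirichlet(6, 5, 12)

For a Dirichlet(α) prior with multinomial counts c, the posterior is Dirichlet(α + c) componentwise.
Subtract each count from the matching posterior parameter: 26−20=6, 6−1=5, 20−8=12.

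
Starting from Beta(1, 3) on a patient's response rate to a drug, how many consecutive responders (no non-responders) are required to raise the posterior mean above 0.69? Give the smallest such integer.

After k responders and 0 non-responders the posterior is Beta(1+k, 3), with mean (1+k)/(1+3+k).
Set (1+k)/(4+k) > 0.69 and solve: k > (0.69·4 − 1)/(1 − 0.69) = 5.677.
The smallest integer exceeding 5.677 is 6, and checking k=6: (7)/(10) = 0.7000 > 0.69.

k = 6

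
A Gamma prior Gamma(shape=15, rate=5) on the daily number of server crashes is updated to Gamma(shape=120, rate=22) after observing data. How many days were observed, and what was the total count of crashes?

n = 17 days with total 105 crashes

Gamma–Poisson conjugacy: posterior shape = α + Σxᵢ, posterior rate = β + n.
Matching: Σxᵢ = 120 − 15 = 105 and n = 22 − 5 = 17.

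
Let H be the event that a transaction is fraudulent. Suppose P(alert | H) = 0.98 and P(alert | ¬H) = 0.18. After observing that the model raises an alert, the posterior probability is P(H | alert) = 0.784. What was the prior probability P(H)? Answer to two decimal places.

P(H) = 0.40

Bayes' rule in odds form gives O(H|E) = O(H)·[P(E|H)/P(E|¬H)], hence O(H) = O(H|E)/LR.
Posterior odds = 0.784/(1−0.784) = 3.6296. LR = 0.98/0.18 = 5.4444.
Prior odds = 3.6296/5.4444 = 0.6667, so P(H) = 0.6667/(1+0.6667) ≈ 0.40.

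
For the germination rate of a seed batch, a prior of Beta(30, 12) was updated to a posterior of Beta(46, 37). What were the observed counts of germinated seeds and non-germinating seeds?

Under Beta–binomial conjugacy the posterior parameters are (α+s, β+f).
Match parameters: s=46−30=16, f=37−12=25.

16 germinated seeds and 25 non-germinating seeds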